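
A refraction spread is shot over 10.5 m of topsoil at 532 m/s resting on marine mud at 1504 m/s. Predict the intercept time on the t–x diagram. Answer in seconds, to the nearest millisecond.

0.037 s

θ_c = arcsin(V₁/V₂) = arcsin(532/1504) = 20.72°; cos θ_c = 0.9354.
tᵢ = 2h·cos θ_c / V₁ = 2·10.5·0.9354 / 532 = 0.03692 s.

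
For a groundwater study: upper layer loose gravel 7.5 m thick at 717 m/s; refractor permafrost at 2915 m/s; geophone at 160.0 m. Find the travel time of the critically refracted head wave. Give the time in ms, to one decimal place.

t = x/V₂ + 2h·√(V₂²−V₁²)/(V₁V₂).
√(V₂²−V₁²) = √(2915²−717²) = 2825.4 m/s; delay term = 2·7.5·2825.4/(717·2915) = 0.02028 s.
t = 160.0/2915 + 0.02028 = 0.07517 s.

75.2 ms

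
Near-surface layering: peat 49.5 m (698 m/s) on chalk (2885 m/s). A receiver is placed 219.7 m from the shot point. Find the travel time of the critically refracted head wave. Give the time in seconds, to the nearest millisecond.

0.214 s

t = x/V₂ + 2h·√(V₂²−V₁²)/(V₁V₂).
√(V₂²−V₁²) = √(2885²−698²) = 2799.3 m/s; delay term = 2·49.5·2799.3/(698·2885) = 0.13762 s.
t = 219.7/2885 + 0.13762 = 0.21377 s.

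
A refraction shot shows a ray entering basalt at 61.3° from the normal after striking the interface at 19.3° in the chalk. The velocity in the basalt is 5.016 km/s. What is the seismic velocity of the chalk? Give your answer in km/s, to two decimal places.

sin 19.3° = 0.3305; sin 61.3° = 0.8771.
V₁ = V₂·(sin θ₁/sin θ₂) = 5.016·(0.3305/0.8771) = 1.89 km/s.

1.89 km/s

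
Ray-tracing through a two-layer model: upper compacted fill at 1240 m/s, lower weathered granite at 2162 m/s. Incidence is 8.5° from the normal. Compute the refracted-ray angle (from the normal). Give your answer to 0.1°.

Snell's law: sin θ₂ = (V₂/V₁)·sin θ₁ = (2162/1240)·sin 8.5° = 0.2577.
θ₂ = sin⁻¹(0.2577) = 14.93° (from vertical).

14.9°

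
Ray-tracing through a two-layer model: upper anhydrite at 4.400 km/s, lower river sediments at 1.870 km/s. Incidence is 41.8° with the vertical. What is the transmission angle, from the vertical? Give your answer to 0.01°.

sin θ₁/V₁ = sin θ₂/V₂ ⇒ sin θ₂ = 1.870·sin 41.8°/4.400 = 1.870·0.6665/4.400 = 0.2833.
θ₂ = arcsin 0.2833 = 16.46° from the normal.

16.46°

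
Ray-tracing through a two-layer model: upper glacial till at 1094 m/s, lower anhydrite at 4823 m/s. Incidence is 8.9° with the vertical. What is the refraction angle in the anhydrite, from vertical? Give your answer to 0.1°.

sin θ₁/V₁ = sin θ₂/V₂ ⇒ sin θ₂ = 4823·sin 8.9°/1094 = 4823·0.1547/1094 = 0.6821.
θ₂ = sin⁻¹(0.6821) = 43.00° (from vertical).

43.0°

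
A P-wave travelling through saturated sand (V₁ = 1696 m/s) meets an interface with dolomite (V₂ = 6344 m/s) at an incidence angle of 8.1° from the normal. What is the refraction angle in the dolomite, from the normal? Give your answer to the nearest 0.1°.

sin θ₁/V₁ = sin θ₂/V₂ ⇒ sin θ₂ = 6344·sin 8.1°/1696 = 6344·0.1409/1696 = 0.5271.
θ₂ = sin⁻¹(0.5271) = 31.81° (from vertical).

31.8°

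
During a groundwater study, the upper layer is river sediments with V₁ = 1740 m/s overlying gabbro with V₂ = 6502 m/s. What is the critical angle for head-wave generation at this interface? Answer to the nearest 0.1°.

At critical incidence the refracted ray runs along the interface (θ₂ = 90°), so sin θ_c = V₁/V₂.
θ_c = arcsin(1740/6502) = arcsin 0.2676 = 15.52°.

15.5°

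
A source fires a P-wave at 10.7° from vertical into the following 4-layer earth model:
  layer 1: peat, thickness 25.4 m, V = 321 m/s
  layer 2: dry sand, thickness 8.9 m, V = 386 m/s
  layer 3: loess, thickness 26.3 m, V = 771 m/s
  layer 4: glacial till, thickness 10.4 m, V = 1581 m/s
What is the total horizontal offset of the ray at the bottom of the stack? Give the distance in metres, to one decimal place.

p = sin θ₁/V₁ = sin 10.7°/321 = 5.7840e-04 s/m is conserved through the stack.
Layer 1: θ = 10.70°; offset = 25.4·tan 10.70° = 4.799 m.
Layer 2: sin θ = p·386 = 0.2233 → θ = 12.90°; offset = 8.9·tan 12.90° = 2.038 m.
Layer 3: sin θ = p·771 = 0.4459 → θ = 26.48°; offset = 26.3·tan 26.48° = 13.103 m.
Layer 4: sin θ = p·1581 = 0.9145 → θ = 66.13°; offset = 10.4·tan 66.13° = 23.500 m.
Total horizontal offset = 43.441 m.

43.4 m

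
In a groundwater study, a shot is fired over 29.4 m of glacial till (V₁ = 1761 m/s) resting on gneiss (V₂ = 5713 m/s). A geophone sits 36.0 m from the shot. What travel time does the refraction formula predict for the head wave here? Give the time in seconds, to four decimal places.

0.0381 s

t = x/V₂ + 2h·√(V₂²−V₁²)/(V₁V₂).
√(V₂²−V₁²) = √(5713²−1761²) = 5434.8 m/s; delay term = 2·29.4·5434.8/(1761·5713) = 0.03176 s.
t = 36.0/5713 + 0.03176 = 0.03807 s.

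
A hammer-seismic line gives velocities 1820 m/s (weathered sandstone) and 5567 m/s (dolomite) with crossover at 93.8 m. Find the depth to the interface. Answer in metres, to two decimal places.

33.40 m

h = (x_cross/2)·√((V₂−V₁)/(V₂+V₁)).
(V₂−V₁)/(V₂+V₁) = (5567−1820)/(5567+1820) = 0.5072; √ = 0.7122.
h = (93.8/2)·0.7122 = 33.40 m.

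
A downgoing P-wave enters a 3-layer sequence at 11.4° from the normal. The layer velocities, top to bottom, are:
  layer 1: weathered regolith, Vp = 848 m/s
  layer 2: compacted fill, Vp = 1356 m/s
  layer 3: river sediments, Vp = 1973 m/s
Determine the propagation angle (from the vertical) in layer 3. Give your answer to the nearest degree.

Snell's law across each interface conserves sin θ / V, so sin θ_3 = V_3·sin θ₁/V₁.
sin θ_3 = 1973 × sin 11.4° / 848 = 0.4599.
θ_3 = arcsin 0.4599 = 27.38°.

27°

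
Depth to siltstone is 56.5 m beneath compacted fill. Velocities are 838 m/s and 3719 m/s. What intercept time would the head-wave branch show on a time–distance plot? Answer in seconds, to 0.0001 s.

0.1314 s

θ_c = arcsin(V₁/V₂) = arcsin(838/3719) = 13.02°; cos θ_c = 0.9743.
tᵢ = 2h·cos θ_c / V₁ = 2·56.5·0.9743 / 838 = 0.13138 s.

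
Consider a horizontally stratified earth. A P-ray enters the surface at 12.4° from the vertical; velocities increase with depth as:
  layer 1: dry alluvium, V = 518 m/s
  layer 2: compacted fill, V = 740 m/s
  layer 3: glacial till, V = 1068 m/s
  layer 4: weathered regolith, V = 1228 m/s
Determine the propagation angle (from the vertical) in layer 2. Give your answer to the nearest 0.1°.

Snell's law across each interface conserves sin θ / V, so sin θ_2 = V_2·sin θ₁/V₁.
sin θ_2 = 740 × sin 12.4° / 518 = 0.3068.
θ_2 = arcsin 0.3068 = 17.86°.

17.9°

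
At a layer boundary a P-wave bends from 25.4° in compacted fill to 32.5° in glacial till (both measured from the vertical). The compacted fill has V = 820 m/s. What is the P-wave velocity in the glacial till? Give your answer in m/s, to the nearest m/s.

sin 25.4° = 0.4289; sin 32.5° = 0.5373.
V₂ = V₁·(sin θ₂/sin θ₁) = 820·(0.5373/0.4289) = 1027.16 m/s.

1027 m/s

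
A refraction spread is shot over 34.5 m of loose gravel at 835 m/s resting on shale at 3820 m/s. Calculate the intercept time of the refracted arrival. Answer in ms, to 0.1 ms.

θ_c = arcsin(V₁/V₂) = arcsin(835/3820) = 12.63°; cos θ_c = 0.9758.
tᵢ = 2h·cos θ_c / V₁ = 2·34.5·0.9758 / 835 = 0.08064 s.

80.6 ms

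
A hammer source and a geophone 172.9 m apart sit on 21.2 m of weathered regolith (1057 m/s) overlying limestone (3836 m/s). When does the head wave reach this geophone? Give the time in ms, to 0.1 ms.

t = x/V₂ + 2h·√(V₂²−V₁²)/(V₁V₂).
√(V₂²−V₁²) = √(3836²−1057²) = 3687.5 m/s; delay term = 2·21.2·3687.5/(1057·3836) = 0.03856 s.
t = 172.9/3836 + 0.03856 = 0.08363 s.

83.6 ms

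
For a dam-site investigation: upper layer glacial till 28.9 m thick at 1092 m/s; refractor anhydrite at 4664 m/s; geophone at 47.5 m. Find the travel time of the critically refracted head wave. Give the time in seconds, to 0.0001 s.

t = x/V₂ + 2h·√(V₂²−V₁²)/(V₁V₂).
√(V₂²−V₁²) = √(4664²−1092²) = 4534.4 m/s; delay term = 2·28.9·4534.4/(1092·4664) = 0.05146 s.
t = 47.5/4664 + 0.05146 = 0.06164 s.

0.0616 s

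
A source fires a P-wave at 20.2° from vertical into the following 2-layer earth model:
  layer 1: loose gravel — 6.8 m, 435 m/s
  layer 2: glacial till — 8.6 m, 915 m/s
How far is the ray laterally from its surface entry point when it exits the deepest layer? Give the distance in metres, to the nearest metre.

12 m

Apply Snell's law at each interface; in layer i the horizontal offset is hᵢ·tan θᵢ.
Layer 1: θ = 20.20°; offset = 6.8·tan 20.20° = 2.502 m.
Layer 2: sin θ = 915·sin 20.2°/435 = 0.7263, θ = 46.58°; offset = 8.6·tan 46.58° = 9.087 m.
Σ offsets = 11.589 m.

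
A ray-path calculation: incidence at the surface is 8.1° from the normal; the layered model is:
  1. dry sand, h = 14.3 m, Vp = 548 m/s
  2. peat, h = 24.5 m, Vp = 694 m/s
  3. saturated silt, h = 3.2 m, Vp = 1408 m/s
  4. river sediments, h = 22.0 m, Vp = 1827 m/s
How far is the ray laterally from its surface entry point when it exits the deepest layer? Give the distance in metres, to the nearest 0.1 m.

19.4 m

Ray parameter p = sin 8.1° / 548 m/s = 2.5712e-04 s/m.
Layer 1: θ = 8.10°; offset = 14.3·tan 8.10° = 2.035 m.
Layer 2: sin θ = p·694 = 0.1784 → θ = 10.28°; offset = 24.5·tan 10.28° = 4.443 m.
Layer 3: sin θ = p·1408 = 0.3620 → θ = 21.22°; offset = 3.2·tan 21.22° = 1.243 m.
Layer 4: sin θ = p·1827 = 0.4698 → θ = 28.02°; offset = 22.0·tan 28.02° = 11.707 m.
Σ offsets = 19.428 m.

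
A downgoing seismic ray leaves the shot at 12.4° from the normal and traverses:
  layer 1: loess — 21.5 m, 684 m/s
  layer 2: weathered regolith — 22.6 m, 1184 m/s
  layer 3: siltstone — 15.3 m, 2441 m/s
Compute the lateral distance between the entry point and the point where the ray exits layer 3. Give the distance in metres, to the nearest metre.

32 m

Ray parameter p = sin 12.4° / 684 m/s = 3.1394e-04 s/m.
Layer 1: θ = 12.40°; offset = 21.5·tan 12.40° = 4.727 m.
Layer 2: sin θ = p·1184 = 0.3717 → θ = 21.82°; offset = 22.6·tan 21.82° = 9.049 m.
Layer 3: sin θ = p·2441 = 0.7663 → θ = 50.03°; offset = 15.3·tan 50.03° = 18.250 m.
Σ offsets = 32.026 m.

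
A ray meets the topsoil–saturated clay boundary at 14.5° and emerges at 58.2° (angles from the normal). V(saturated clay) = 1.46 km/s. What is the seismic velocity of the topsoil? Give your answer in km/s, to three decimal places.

0.430 km/s

Snell's law: sin 14.5°/V₁ = sin 58.2°/V₂.
V₁ = V₂·sin 14.5°/sin 58.2° = 1.46 × 0.2946 = 0.430 km/s.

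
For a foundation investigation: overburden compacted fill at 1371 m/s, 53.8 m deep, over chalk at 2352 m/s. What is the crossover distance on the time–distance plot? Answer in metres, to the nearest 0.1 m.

x_cross = 2h·√((V₂+V₁)/(V₂−V₁)).
(V₂+V₁)/(V₂−V₁) = (2352+1371)/(2352−1371) = 3.7951; √ = 1.9481.
x_cross = 2·53.8·1.9481 = 209.62 m.

209.6 m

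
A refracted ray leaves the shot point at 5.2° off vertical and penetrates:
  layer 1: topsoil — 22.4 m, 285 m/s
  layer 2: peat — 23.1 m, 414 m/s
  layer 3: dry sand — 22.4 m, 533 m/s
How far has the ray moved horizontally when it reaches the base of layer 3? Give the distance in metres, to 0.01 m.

Apply Snell's law at each interface; in layer i the horizontal offset is hᵢ·tan θᵢ.
Layer 1: θ = 5.20°; offset = 22.4·tan 5.20° = 2.0386 m.
Layer 2: sin θ = 414·sin 5.2°/285 = 0.1317, θ = 7.57°; offset = 23.1·tan 7.57° = 3.0680 m.
Layer 3: sin θ = 533·sin 5.2°/285 = 0.1695, θ = 9.76°; offset = 22.4·tan 9.76° = 3.8525 m.
Σ offsets = 8.9590 m.

8.96 m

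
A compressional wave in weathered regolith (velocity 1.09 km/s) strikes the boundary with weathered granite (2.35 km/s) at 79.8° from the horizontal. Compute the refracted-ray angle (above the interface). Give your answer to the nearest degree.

68°

Convert to the normal: θ₁ = 90° − 79.8° = 10.2°.
Snell's law: sin θ₂ = (V₂/V₁)·sin θ₁ = (2.35/1.09)·sin 10.2° = 0.3818.
θ₂ = sin⁻¹(0.3818) = 22.44° (from vertical).
From the interface: 90° − 22.44° = 67.56°.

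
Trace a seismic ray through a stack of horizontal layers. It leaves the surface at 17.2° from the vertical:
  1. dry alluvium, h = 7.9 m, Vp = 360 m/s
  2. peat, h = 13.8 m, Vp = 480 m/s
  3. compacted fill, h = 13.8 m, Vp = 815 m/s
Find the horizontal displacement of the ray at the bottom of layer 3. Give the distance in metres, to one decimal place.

20.8 m

Ray parameter p = sin 17.2° / 360 m/s = 8.2141e-04 s/m.
Layer 1: θ = 17.20°; offset = 7.9·tan 17.20° = 2.445 m.
Layer 2: sin θ = p·480 = 0.3943 → θ = 23.22°; offset = 13.8·tan 23.22° = 5.921 m.
Layer 3: sin θ = p·815 = 0.6695 → θ = 42.02°; offset = 13.8·tan 42.02° = 12.436 m.
Σ offsets = 20.802 m.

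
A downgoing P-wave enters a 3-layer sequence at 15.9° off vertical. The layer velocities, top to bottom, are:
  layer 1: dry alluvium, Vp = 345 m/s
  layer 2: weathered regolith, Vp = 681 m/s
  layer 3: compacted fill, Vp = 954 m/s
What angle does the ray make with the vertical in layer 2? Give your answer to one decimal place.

32.7°

Snell's law across each interface conserves sin θ / V, so sin θ_2 = V_2·sin θ₁/V₁.
sin θ_2 = 681 × sin 15.9° / 345 = 0.5408.
θ_2 = 32.74° from the vertical.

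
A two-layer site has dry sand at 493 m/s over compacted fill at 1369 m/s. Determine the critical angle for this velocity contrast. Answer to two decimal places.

21.11°

Critical incidence: sin θ_c = V₁/V₂ = 493/1369 = 0.3601.
θ_c = arcsin 0.3601 = 21.11°.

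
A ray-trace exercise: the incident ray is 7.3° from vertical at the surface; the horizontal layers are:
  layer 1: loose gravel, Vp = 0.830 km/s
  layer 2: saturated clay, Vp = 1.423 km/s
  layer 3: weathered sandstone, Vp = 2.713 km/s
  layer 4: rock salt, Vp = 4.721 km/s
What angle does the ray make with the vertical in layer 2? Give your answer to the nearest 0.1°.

Ray parameter p = sin 7.3° / 0.830 = 1.5309e-01 s/km.
sin θ_2 = p·V_2 = 1.5309e-01 × 1.423 = 0.2178.
θ_2 = 12.58° from the vertical.

12.6°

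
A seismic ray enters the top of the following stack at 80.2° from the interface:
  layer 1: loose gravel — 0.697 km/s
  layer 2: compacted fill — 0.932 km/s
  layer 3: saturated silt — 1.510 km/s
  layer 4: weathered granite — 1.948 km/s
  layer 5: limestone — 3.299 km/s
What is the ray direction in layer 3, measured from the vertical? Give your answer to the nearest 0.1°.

From the normal: θ₁ = 90° − 80.2° = 9.8°.
Ray parameter p = sin 9.8° / 0.697 = 2.4420e-01 s/km.
sin θ_3 = p·V_3 = 2.4420e-01 × 1.510 = 0.3687.
θ_3 = 21.64° from the vertical.

21.6°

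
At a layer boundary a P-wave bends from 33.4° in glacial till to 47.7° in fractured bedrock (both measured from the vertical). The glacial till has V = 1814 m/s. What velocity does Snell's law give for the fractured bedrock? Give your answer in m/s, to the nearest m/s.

2437 m/s

Snell's law: sin 33.4°/V₁ = sin 47.7°/V₂.
V₂ = V₁·sin 47.7°/sin 33.4° = 1814 × 1.3436 = 2437.31 m/s.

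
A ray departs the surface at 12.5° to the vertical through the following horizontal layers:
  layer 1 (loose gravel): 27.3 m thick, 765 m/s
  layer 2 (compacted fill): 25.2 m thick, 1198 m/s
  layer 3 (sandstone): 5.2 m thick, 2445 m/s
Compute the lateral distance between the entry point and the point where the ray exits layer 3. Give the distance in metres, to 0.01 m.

Ray parameter p = sin 12.5° / 765 m/s = 2.8293e-04 s/m.
Layer 1: θ = 12.50°; offset = 27.3·tan 12.50° = 6.0523 m.
Layer 2: sin θ = p·1198 = 0.3389 → θ = 19.81°; offset = 25.2·tan 19.81° = 9.0789 m.
Layer 3: sin θ = p·2445 = 0.6918 → θ = 43.77°; offset = 5.2·tan 43.77° = 4.9813 m.
Total horizontal offset = 20.1125 m.

20.11 m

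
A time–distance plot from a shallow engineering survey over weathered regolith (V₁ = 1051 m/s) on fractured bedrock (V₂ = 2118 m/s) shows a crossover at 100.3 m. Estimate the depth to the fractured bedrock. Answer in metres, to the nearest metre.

x_cross = 2h·√((V₂+V₁)/(V₂−V₁)) → h = x_cross / (2·√((V₂+V₁)/(V₂−V₁))).
√((V₂+V₁)/(V₂−V₁)) = √((2118+1051)/(2118−1051)) = 1.7234.
h = 100.3 / (2·1.7234) = 29.10 m.

29 m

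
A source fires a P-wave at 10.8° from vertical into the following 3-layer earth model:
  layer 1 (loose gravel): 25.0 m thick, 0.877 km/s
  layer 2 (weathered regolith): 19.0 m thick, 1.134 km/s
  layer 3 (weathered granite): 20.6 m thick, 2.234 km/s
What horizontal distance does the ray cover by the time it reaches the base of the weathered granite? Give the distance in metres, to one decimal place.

p = sin θ₁/V₁ = sin 10.8°/0.877 = 2.1366e-01 s/km is conserved through the stack.
Layer 1: θ = 10.80°; offset = 25.0·tan 10.80° = 4.769 m.
Layer 2: sin θ = p·1.134 = 0.2423 → θ = 14.02°; offset = 19.0·tan 14.02° = 4.745 m.
Layer 3: sin θ = p·2.234 = 0.4773 → θ = 28.51°; offset = 20.6·tan 28.51° = 11.190 m.
Total horizontal offset = 20.704 m.

20.7 m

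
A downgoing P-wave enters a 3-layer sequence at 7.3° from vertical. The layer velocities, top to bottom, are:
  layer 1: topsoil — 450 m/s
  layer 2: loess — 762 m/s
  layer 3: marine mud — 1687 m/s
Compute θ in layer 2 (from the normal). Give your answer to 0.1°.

Ray parameter p = sin 7.3° / 450 = 2.8237e-04 s/m.
sin θ_2 = p·V_2 = 2.8237e-04 × 762 = 0.2152.
θ_2 = arcsin 0.2152 = 12.43°.

12.4°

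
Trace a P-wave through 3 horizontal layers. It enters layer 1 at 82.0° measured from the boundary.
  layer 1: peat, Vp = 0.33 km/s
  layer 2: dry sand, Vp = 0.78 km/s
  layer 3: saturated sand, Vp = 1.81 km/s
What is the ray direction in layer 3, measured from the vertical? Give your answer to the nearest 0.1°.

49.8°

From the normal: θ₁ = 90° − 82.0° = 8.0°.
Ray parameter p = sin 8.0° / 0.33 = 4.2174e-01 s/km.
sin θ_3 = p·V_3 = 4.2174e-01 × 1.81 = 0.7633.
θ_3 = arcsin 0.7633 = 49.76°.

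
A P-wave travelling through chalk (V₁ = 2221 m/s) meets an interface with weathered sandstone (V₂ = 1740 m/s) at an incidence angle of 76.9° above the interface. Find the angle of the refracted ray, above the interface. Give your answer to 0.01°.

Angle from the normal: 90° − 76.9° = 13.1°.
sin θ₁/V₁ = sin θ₂/V₂ ⇒ sin θ₂ = 1740·sin 13.1°/2221 = 1740·0.2267/2221 = 0.1776.
θ₂ = sin⁻¹(0.1776) = 10.23° (from vertical).
From the interface: 90° − 10.23° = 79.77°.

79.77°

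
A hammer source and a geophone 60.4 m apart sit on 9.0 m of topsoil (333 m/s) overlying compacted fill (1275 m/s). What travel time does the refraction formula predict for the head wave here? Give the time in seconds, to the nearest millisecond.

0.100 s

t = x/V₂ + 2h·√(V₂²−V₁²)/(V₁V₂).
√(V₂²−V₁²) = √(1275²−333²) = 1230.7 m/s; delay term = 2·9.0·1230.7/(333·1275) = 0.05218 s.
t = 60.4/1275 + 0.05218 = 0.09955 s.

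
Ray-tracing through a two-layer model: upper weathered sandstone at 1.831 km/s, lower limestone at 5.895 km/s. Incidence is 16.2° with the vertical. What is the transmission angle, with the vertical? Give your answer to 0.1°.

63.9°

sin θ₁/V₁ = sin θ₂/V₂ ⇒ sin θ₂ = 5.895·sin 16.2°/1.831 = 5.895·0.2790/1.831 = 0.8982.
θ₂ = sin⁻¹(0.8982) = 63.93° (from vertical).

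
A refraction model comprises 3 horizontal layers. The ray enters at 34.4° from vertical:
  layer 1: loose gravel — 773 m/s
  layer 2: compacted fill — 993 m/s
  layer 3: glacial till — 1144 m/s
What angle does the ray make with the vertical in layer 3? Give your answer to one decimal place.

Ray parameter p = sin 34.4° / 773 = 7.3088e-04 s/m.
sin θ_3 = p·V_3 = 7.3088e-04 × 1144 = 0.8361.
θ_3 = 56.73° from the vertical.

56.7°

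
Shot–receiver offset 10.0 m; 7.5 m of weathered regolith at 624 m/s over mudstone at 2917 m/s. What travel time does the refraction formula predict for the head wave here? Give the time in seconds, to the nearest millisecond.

t = x/V₂ + 2h·√(V₂²−V₁²)/(V₁V₂).
√(V₂²−V₁²) = √(2917²−624²) = 2849.5 m/s; delay term = 2·7.5·2849.5/(624·2917) = 0.02348 s.
t = 10.0/2917 + 0.02348 = 0.02691 s.

0.027 s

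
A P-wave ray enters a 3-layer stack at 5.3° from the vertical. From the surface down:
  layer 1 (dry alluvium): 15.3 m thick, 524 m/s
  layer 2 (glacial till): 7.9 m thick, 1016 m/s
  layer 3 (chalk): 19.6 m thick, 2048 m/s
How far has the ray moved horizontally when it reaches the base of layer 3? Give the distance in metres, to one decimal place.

10.4 m

Ray parameter p = sin 5.3° / 524 m/s = 1.7628e-04 s/m.
Layer 1: θ = 5.30°; offset = 15.3·tan 5.30° = 1.419 m.
Layer 2: sin θ = p·1016 = 0.1791 → θ = 10.32°; offset = 7.9·tan 10.32° = 1.438 m.
Layer 3: sin θ = p·2048 = 0.3610 → θ = 21.16°; offset = 19.6·tan 21.16° = 7.588 m.
Σ offsets = 10.445 m.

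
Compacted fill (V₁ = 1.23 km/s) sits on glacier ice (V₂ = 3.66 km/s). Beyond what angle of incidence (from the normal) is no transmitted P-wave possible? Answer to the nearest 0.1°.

19.6°

At critical incidence the refracted ray runs along the interface (θ₂ = 90°), so sin θ_c = V₁/V₂.
θ_c = arcsin(1.23/3.66) = arcsin 0.3361 = 19.64°.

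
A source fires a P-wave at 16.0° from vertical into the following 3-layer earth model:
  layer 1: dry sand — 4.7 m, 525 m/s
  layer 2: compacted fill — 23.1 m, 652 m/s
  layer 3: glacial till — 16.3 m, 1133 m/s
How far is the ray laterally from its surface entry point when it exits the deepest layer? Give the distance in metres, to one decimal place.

p = sin θ₁/V₁ = sin 16.0°/525 = 5.2502e-04 s/m is conserved through the stack.
Layer 1: θ = 16.00°; offset = 4.7·tan 16.00° = 1.348 m.
Layer 2: sin θ = p·652 = 0.3423 → θ = 20.02°; offset = 23.1·tan 20.02° = 8.416 m.
Layer 3: sin θ = p·1133 = 0.5949 → θ = 36.50°; offset = 16.3·tan 36.50° = 12.062 m.
Total horizontal offset = 21.826 m.

21.8 m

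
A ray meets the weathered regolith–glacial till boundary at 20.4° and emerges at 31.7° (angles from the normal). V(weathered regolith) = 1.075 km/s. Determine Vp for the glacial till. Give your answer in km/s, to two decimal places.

1.62 km/s

Snell's law: sin 20.4°/V₁ = sin 31.7°/V₂.
V₂ = V₁·sin 31.7°/sin 20.4° = 1.075 × 1.5075 = 1.62 km/s.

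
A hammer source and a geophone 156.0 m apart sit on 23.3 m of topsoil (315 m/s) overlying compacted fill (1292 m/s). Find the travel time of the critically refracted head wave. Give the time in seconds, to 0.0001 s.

t = x/V₂ + 2h·√(V₂²−V₁²)/(V₁V₂).
√(V₂²−V₁²) = √(1292²−315²) = 1253.0 m/s; delay term = 2·23.3·1253.0/(315·1292) = 0.14347 s.
t = 156.0/1292 + 0.14347 = 0.26422 s.

0.2642 s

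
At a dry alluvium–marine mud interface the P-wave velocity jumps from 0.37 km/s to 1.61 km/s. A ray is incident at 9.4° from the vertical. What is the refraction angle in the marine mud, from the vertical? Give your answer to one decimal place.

Snell's law: sin θ₂ = (V₂/V₁)·sin θ₁ = (1.61/0.37)·sin 9.4° = 0.7107.
θ₂ = sin⁻¹(0.7107) = 45.29° (from vertical).

45.3°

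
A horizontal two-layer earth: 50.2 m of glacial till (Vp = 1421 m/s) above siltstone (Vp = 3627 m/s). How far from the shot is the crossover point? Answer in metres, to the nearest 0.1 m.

θ_c = arcsin(1421/3627) = 23.07°, so cos θ_c = 0.9201 and tᵢ = 2h cos θ_c/V₁ = 0.0650 s.
At crossover x/V₁ = x/V₂ + tᵢ ⇒ x = tᵢ/(1/V₁ − 1/V₂) = 0.06501/(7.0373e-04 − 2.7571e-04) = 151.88 m.

151.9 m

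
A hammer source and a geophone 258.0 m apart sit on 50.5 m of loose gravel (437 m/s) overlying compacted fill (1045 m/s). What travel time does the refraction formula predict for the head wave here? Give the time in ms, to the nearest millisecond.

457 ms

θ_c = arcsin(V₁/V₂) = arcsin(437/1045) = 24.72°, cos θ_c = 0.9084.
Intercept time tᵢ = 2h cos θ_c / V₁ = 2·50.5·0.9084/437 = 0.20994 s.
t = x/V₂ + tᵢ = 258.0/1045 + 0.20994 = 0.45683 s.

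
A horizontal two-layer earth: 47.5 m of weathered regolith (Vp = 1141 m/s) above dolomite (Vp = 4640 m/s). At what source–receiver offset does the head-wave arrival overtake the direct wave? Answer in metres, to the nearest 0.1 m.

x_cross = 2h·√((V₂+V₁)/(V₂−V₁)).
(V₂+V₁)/(V₂−V₁) = (4640+1141)/(4640−1141) = 1.6522; √ = 1.2854.
x_cross = 2·47.5·1.2854 = 122.11 m.

122.1 m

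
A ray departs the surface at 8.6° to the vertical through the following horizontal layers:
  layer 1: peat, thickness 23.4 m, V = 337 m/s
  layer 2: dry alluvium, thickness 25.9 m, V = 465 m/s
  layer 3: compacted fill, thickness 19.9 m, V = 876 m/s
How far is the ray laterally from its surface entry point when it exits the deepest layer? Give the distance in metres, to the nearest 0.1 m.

17.4 m

p = sin θ₁/V₁ = sin 8.6°/337 = 4.4373e-04 s/m is conserved through the stack.
Layer 1: θ = 8.60°; offset = 23.4·tan 8.60° = 3.539 m.
Layer 2: sin θ = p·465 = 0.2063 → θ = 11.91°; offset = 25.9·tan 11.91° = 5.462 m.
Layer 3: sin θ = p·876 = 0.3887 → θ = 22.87°; offset = 19.9·tan 22.87° = 8.395 m.
Summing the layer offsets gives 17.396 m.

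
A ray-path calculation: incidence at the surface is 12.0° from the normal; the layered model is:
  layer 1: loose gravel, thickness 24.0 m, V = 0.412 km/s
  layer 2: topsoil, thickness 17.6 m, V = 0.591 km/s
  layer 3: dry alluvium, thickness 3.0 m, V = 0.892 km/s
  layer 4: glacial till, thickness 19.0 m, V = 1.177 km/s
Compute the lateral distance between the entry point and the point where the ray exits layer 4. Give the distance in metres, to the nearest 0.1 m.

26.1 m

p = sin θ₁/V₁ = sin 12.0°/0.412 = 5.0464e-01 s/km is conserved through the stack.
Layer 1: θ = 12.00°; offset = 24.0·tan 12.00° = 5.101 m.
Layer 2: sin θ = p·0.591 = 0.2982 → θ = 17.35°; offset = 17.6·tan 17.35° = 5.499 m.
Layer 3: sin θ = p·0.892 = 0.4501 → θ = 26.75°; offset = 3.0·tan 26.75° = 1.512 m.
Layer 4: sin θ = p·1.177 = 0.5940 → θ = 36.44°; offset = 19.0·tan 36.44° = 14.028 m.
Summing the layer offsets gives 26.141 m.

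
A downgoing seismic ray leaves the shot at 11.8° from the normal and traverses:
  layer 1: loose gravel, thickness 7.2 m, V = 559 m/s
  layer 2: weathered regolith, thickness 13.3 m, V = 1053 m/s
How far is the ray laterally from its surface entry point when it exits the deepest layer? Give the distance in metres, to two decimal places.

7.06 m

Ray parameter p = sin 11.8° / 559 m/s = 3.6582e-04 s/m.
Layer 1: θ = 11.80°; offset = 7.2·tan 11.80° = 1.5042 m.
Layer 2: sin θ = p·1053 = 0.3852 → θ = 22.66°; offset = 13.3·tan 22.66° = 5.5518 m.
Summing the layer offsets gives 7.0559 m.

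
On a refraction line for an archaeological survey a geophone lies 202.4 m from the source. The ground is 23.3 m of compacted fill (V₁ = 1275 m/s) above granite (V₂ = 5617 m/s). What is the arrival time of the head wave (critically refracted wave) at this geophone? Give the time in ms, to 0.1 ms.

71.6 ms

θ_c = arcsin(V₁/V₂) = arcsin(1275/5617) = 13.12°, cos θ_c = 0.9739.
Intercept time tᵢ = 2h cos θ_c / V₁ = 2·23.3·0.9739/1275 = 0.03559 s.
t = x/V₂ + tᵢ = 202.4/5617 + 0.03559 = 0.07163 s.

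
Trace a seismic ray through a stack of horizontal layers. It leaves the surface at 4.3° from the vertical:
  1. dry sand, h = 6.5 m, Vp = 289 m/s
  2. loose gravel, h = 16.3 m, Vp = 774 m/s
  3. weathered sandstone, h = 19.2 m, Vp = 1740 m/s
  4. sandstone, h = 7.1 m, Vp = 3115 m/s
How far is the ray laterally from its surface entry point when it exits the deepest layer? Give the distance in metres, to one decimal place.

p = sin θ₁/V₁ = sin 4.3°/289 = 2.5944e-04 s/m is conserved through the stack.
Layer 1: θ = 4.30°; offset = 6.5·tan 4.30° = 0.489 m.
Layer 2: sin θ = p·774 = 0.2008 → θ = 11.58°; offset = 16.3·tan 11.58° = 3.341 m.
Layer 3: sin θ = p·1740 = 0.4514 → θ = 26.84°; offset = 19.2·tan 26.84° = 9.714 m.
Layer 4: sin θ = p·3115 = 0.8082 → θ = 53.92°; offset = 7.1·tan 53.92° = 9.742 m.
Σ offsets = 23.286 m.

23.3 m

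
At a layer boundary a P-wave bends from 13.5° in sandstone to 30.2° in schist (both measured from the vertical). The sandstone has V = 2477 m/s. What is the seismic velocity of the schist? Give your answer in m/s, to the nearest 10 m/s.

5340 m/s

Snell's law: sin 13.5°/V₁ = sin 30.2°/V₂.
V₂ = V₁·sin 30.2°/sin 13.5° = 2477 × 2.1548 = 5337.35 m/s.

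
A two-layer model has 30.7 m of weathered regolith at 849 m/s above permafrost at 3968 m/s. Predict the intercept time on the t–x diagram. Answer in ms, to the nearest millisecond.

71 ms

θ_c = arcsin(V₁/V₂) = arcsin(849/3968) = 12.35°; cos θ_c = 0.9768.
tᵢ = 2h·cos θ_c / V₁ = 2·30.7·0.9768 / 849 = 0.07065 s.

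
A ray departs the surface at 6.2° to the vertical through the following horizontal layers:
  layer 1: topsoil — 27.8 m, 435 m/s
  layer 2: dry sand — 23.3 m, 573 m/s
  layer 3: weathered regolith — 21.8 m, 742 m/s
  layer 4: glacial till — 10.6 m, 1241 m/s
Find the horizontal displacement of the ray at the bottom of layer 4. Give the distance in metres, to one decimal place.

13.9 m

Apply Snell's law at each interface; in layer i the horizontal offset is hᵢ·tan θᵢ.
Layer 1: θ = 6.20°; offset = 27.8·tan 6.20° = 3.020 m.
Layer 2: sin θ = 573·sin 6.2°/435 = 0.1423, θ = 8.18°; offset = 23.3·tan 8.18° = 3.349 m.
Layer 3: sin θ = 742·sin 6.2°/435 = 0.1842, θ = 10.62°; offset = 21.8·tan 10.62° = 4.086 m.
Layer 4: sin θ = 1241·sin 6.2°/435 = 0.3081, θ = 17.95°; offset = 10.6·tan 17.95° = 3.433 m.
Total horizontal offset = 13.888 m.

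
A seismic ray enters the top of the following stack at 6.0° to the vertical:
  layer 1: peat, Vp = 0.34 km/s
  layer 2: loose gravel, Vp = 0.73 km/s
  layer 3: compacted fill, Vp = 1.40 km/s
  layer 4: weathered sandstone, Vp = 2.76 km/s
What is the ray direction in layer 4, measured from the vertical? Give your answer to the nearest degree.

58°

Snell's law across each interface conserves sin θ / V, so sin θ_4 = V_4·sin θ₁/V₁.
sin θ_4 = 2.76 × sin 6.0° / 0.34 = 0.8485.
θ_4 = 58.05° from the vertical.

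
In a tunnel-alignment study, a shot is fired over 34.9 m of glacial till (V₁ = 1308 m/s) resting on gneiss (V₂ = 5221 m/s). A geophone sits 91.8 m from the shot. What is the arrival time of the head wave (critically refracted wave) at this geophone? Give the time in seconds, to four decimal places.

t = x/V₂ + 2h·√(V₂²−V₁²)/(V₁V₂).
√(V₂²−V₁²) = √(5221²−1308²) = 5054.5 m/s; delay term = 2·34.9·5054.5/(1308·5221) = 0.05166 s.
t = 91.8/5221 + 0.05166 = 0.06924 s.

0.0692 s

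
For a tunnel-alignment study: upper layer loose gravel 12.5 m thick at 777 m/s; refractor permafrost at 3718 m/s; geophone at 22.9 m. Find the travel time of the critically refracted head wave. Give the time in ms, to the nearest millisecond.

t = x/V₂ + 2h·√(V₂²−V₁²)/(V₁V₂).
√(V₂²−V₁²) = √(3718²−777²) = 3635.9 m/s; delay term = 2·12.5·3635.9/(777·3718) = 0.03146 s.
t = 22.9/3718 + 0.03146 = 0.03762 s.

38 ms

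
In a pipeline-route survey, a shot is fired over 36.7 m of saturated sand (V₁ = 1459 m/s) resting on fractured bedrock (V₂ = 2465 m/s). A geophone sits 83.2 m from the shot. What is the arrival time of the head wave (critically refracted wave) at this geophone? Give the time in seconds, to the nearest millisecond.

t = x/V₂ + 2h·√(V₂²−V₁²)/(V₁V₂).
√(V₂²−V₁²) = √(2465²−1459²) = 1986.8 m/s; delay term = 2·36.7·1986.8/(1459·2465) = 0.04055 s.
t = 83.2/2465 + 0.04055 = 0.07430 s.

0.074 s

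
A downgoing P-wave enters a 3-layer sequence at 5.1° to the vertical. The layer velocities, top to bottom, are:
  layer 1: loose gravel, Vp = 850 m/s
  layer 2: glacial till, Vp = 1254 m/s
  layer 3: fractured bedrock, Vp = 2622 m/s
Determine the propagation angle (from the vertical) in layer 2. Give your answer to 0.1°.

Snell's law across each interface conserves sin θ / V, so sin θ_2 = V_2·sin θ₁/V₁.
sin θ_2 = 1254 × sin 5.1° / 850 = 0.1311.
θ_2 = arcsin 0.1311 = 7.54°.

7.5°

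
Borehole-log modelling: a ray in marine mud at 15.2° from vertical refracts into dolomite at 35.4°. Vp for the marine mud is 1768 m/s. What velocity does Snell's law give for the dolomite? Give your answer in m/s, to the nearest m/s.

3906 m/s

Snell's law: sin 15.2°/V₁ = sin 35.4°/V₂.
V₂ = V₁·sin 35.4°/sin 15.2° = 1768 × 2.2094 = 3906.22 m/s.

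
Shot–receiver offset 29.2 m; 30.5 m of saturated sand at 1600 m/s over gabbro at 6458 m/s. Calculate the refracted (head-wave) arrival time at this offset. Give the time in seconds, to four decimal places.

t = x/V₂ + 2h·√(V₂²−V₁²)/(V₁V₂).
√(V₂²−V₁²) = √(6458²−1600²) = 6256.7 m/s; delay term = 2·30.5·6256.7/(1600·6458) = 0.03694 s.
t = 29.2/6458 + 0.03694 = 0.04146 s.

0.0415 s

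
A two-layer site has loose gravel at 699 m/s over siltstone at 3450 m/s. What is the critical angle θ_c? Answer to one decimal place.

At critical incidence the refracted ray runs along the interface (θ₂ = 90°), so sin θ_c = V₁/V₂.
θ_c = arcsin(699/3450) = arcsin 0.2026 = 11.69°.

11.7°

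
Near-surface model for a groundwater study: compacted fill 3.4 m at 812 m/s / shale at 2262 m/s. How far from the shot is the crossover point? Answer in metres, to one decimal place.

θ_c = arcsin(812/2262) = 21.04°, so cos θ_c = 0.9333 and tᵢ = 2h cos θ_c/V₁ = 0.0078 s.
At crossover x/V₁ = x/V₂ + tᵢ ⇒ x = tᵢ/(1/V₁ − 1/V₂) = 0.00782/(1.2315e-03 − 4.4209e-04) = 9.90 m.

9.9 m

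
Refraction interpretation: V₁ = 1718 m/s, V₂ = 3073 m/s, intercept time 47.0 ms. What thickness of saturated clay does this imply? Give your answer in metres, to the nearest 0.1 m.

h = tᵢ·V₁·V₂ / (2·√(V₂²−V₁²)).
√(V₂²−V₁²) = √(3073² − 1718²) = 2547.9 m/s.
h = 0.047 s × 1718 × 3073 / (2 × 2547.9) = 48.69 m.

48.7 m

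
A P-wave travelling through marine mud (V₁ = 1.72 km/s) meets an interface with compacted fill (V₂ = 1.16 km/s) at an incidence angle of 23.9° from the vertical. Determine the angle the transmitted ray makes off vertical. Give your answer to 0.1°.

sin θ₁/V₁ = sin θ₂/V₂ ⇒ sin θ₂ = 1.16·sin 23.9°/1.72 = 1.16·0.4051/1.72 = 0.2732.
θ₂ = sin⁻¹(0.2732) = 15.86° (from vertical).

15.9°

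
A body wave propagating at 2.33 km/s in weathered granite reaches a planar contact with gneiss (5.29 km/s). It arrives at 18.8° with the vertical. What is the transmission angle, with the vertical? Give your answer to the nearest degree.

Snell's law: sin θ₂ = (V₂/V₁)·sin θ₁ = (5.29/2.33)·sin 18.8° = 0.7317.
θ₂ = arcsin 0.7317 = 47.03° from the normal.

47°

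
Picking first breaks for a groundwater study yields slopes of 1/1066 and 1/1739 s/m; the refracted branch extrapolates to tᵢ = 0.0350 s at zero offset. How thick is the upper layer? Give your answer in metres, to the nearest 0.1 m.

h = tᵢ·V₁·V₂ / (2·√(V₂²−V₁²)).
√(V₂²−V₁²) = √(1739² − 1066²) = 1374.0 m/s.
h = 0.035 s × 1066 × 1739 / (2 × 1374.0) = 23.61 m.

23.6 m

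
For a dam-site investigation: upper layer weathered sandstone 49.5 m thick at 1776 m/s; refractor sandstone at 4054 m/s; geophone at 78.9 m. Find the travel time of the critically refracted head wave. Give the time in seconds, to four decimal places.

t = x/V₂ + 2h·√(V₂²−V₁²)/(V₁V₂).
√(V₂²−V₁²) = √(4054²−1776²) = 3644.3 m/s; delay term = 2·49.5·3644.3/(1776·4054) = 0.05011 s.
t = 78.9/4054 + 0.05011 = 0.06957 s.

0.0696 s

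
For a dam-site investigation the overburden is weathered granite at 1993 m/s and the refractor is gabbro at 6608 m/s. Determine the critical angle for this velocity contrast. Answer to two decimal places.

Critical incidence: sin θ_c = V₁/V₂ = 1993/6608 = 0.3016.
θ_c = arcsin 0.3016 = 17.55°.

17.55°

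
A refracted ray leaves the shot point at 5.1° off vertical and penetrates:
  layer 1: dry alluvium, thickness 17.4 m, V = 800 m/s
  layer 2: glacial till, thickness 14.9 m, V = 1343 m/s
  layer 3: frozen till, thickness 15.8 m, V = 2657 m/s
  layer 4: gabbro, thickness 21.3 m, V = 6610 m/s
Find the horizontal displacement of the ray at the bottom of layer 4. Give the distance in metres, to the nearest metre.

32 m

Apply Snell's law at each interface; in layer i the horizontal offset is hᵢ·tan θᵢ.
Layer 1: θ = 5.10°; offset = 17.4·tan 5.10° = 1.553 m.
Layer 2: sin θ = 1343·sin 5.1°/800 = 0.1492, θ = 8.58°; offset = 14.9·tan 8.58° = 2.249 m.
Layer 3: sin θ = 2657·sin 5.1°/800 = 0.2952, θ = 17.17°; offset = 15.8·tan 17.17° = 4.882 m.
Layer 4: sin θ = 6610·sin 5.1°/800 = 0.7345, θ = 47.26°; offset = 21.3·tan 47.26° = 23.054 m.
Total horizontal offset = 31.738 m.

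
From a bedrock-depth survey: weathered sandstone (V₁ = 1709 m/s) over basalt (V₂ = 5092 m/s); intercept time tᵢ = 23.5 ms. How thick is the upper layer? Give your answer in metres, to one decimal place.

θ_c = arcsin(1709/5092) = 19.61°; cos θ_c = 0.9420.
tᵢ = 2h cos θ_c/V₁ ⇒ h = tᵢ·V₁/(2 cos θ_c) = 0.0235·1709/(2·0.9420) = 21.32 m.

21.3 m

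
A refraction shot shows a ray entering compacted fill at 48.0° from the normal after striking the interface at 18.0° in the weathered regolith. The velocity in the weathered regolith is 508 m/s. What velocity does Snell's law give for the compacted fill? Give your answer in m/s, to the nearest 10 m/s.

1220 m/s

Snell's law: sin 18.0°/V₁ = sin 48.0°/V₂.
V₂ = V₁·sin 48.0°/sin 18.0° = 508 × 2.4049 = 1221.67 m/s.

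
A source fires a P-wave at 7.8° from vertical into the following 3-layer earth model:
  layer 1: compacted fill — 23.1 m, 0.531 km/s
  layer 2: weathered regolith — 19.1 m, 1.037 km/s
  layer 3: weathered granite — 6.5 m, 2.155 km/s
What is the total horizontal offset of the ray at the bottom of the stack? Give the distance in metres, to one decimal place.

Ray parameter p = sin 7.8° / 0.531 km/s = 2.5558e-01 s/km.
Layer 1: θ = 7.80°; offset = 23.1·tan 7.80° = 3.164 m.
Layer 2: sin θ = p·1.037 = 0.2650 → θ = 15.37°; offset = 19.1·tan 15.37° = 5.250 m.
Layer 3: sin θ = p·2.155 = 0.5508 → θ = 33.42°; offset = 6.5·tan 33.42° = 4.289 m.
Summing the layer offsets gives 12.704 m.

12.7 m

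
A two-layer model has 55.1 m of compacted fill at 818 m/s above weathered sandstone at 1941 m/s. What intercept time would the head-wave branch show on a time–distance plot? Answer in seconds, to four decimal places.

0.1222 s

tᵢ = 2h·√(V₂²−V₁²)/(V₁V₂).
√(V₂²−V₁²) = √(1941²−818²) = 1760.2 m/s.
tᵢ = 2·55.1·1760.2/(818·1941) = 0.12217 s.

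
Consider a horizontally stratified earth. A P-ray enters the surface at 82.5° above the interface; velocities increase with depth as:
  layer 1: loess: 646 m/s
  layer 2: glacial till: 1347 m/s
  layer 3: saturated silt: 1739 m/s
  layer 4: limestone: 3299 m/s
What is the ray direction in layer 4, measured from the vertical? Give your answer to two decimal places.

41.80°

From the normal: θ₁ = 90° − 82.5° = 7.5°.
Snell's law across each interface conserves sin θ / V, so sin θ_4 = V_4·sin θ₁/V₁.
sin θ_4 = 3299 × sin 7.5° / 646 = 0.6666.
θ_4 = 41.80° from the vertical.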